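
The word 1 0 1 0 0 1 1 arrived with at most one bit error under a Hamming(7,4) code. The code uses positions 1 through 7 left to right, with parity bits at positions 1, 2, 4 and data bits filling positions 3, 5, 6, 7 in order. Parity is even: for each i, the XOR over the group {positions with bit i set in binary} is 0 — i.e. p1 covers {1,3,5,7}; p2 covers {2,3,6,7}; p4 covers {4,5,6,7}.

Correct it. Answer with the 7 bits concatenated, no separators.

s1 (pos 1,3,5,7): 1⊕1⊕0⊕1 = 1
s2 (pos 2,3,6,7): 0⊕1⊕1⊕1 = 1
s4 (pos 4,5,6,7): 0⊕0⊕1⊕1 = 0
Syndrome s4…s1 = 011 → error at position 3.
Flip position 3: 1010011 → 1000011

1000011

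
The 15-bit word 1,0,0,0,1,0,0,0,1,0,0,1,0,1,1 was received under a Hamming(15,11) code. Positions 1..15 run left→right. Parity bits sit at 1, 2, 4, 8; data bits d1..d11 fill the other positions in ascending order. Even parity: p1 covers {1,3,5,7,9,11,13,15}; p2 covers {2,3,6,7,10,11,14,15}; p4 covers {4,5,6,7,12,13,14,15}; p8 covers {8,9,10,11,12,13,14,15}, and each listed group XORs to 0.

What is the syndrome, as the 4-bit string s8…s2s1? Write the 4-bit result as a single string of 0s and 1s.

s1 (pos 1,3,5,7,9,11,13,15): 1⊕0⊕1⊕0⊕1⊕0⊕0⊕1 = 0
s2 (pos 2,3,6,7,10,11,14,15): 0⊕0⊕0⊕0⊕0⊕0⊕1⊕1 = 0
s4 (pos 4,5,6,7,12,13,14,15): 0⊕1⊕0⊕0⊕1⊕0⊕1⊕1 = 0
s8 (pos 8,9,10,11,12,13,14,15): 0⊕1⊕0⊕0⊕1⊕0⊕1⊕1 = 0
Syndrome s8…s1 = 0000 → no error.

0000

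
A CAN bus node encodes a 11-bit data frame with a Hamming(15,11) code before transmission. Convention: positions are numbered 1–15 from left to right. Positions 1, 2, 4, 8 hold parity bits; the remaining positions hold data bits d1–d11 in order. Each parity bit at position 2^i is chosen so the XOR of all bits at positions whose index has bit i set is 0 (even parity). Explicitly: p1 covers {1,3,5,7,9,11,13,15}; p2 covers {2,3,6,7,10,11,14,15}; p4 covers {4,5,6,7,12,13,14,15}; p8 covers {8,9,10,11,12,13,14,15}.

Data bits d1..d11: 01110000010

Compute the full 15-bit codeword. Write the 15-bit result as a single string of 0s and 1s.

010011110000010

Place data at non-parity positions: p1 p2 0 p4 1 1 1 p8 0 0 0 0 0 1 0
p1 (pos 1,3,5,7,9,11,13,15): XOR of data positions = 0⊕1⊕1⊕0⊕0⊕0⊕0 = 0
p2 (pos 2,3,6,7,10,11,14,15): XOR of data positions = 0⊕1⊕1⊕0⊕0⊕1⊕0 = 1
p4 (pos 4,5,6,7,12,13,14,15): XOR of data positions = 1⊕1⊕1⊕0⊕0⊕1⊕0 = 0
p8 (pos 8,9,10,11,12,13,14,15): XOR of data positions = 0⊕0⊕0⊕0⊕0⊕1⊕0 = 1
Codeword: 010011110000010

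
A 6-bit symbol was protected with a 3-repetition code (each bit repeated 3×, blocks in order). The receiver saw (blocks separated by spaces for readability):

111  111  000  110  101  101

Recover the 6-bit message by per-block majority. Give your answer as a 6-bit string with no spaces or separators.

Block 1 (111): 3 ones → 1
Block 2 (111): 3 ones → 1
Block 3 (000): 0 ones → 0
Block 4 (110): 2 ones → 1
Block 5 (101): 2 ones → 1
Block 6 (101): 2 ones → 1

110111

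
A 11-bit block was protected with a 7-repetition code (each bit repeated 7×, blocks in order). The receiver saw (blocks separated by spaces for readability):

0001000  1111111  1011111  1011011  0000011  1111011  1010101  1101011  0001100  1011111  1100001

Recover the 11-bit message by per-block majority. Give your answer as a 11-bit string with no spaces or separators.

01110111010

Block 1 (0001000): 1 one → 0
Block 2 (1111111): 7 ones → 1
Block 3 (1011111): 6 ones → 1
Block 4 (1011011): 5 ones → 1
Block 5 (0000011): 2 ones → 0
Block 6 (1111011): 6 ones → 1
Block 7 (1010101): 4 ones → 1
Block 8 (1101011): 5 ones → 1
Block 9 (0001100): 2 ones → 0
Block 10 (1011111): 6 ones → 1
Block 11 (1100001): 3 ones → 0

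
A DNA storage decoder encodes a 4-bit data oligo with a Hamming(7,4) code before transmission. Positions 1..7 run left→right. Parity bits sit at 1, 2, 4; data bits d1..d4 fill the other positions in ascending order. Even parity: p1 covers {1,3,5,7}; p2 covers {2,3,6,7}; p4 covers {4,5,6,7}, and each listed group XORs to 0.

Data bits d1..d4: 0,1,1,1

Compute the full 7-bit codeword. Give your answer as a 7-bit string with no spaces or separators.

0001111

Place data at non-parity positions: p1 p2 0 p4 1 1 1
p1 (pos 1,3,5,7): XOR of data positions = 0⊕1⊕1 = 0
p2 (pos 2,3,6,7): XOR of data positions = 0⊕1⊕1 = 0
p4 (pos 4,5,6,7): XOR of data positions = 1⊕1⊕1 = 1
Codeword: 0001111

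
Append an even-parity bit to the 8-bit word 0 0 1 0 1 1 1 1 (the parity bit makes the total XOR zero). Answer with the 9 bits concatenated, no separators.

XOR of the 8 data bits: 0⊕0⊕1⊕0⊕1⊕1⊕1⊕1 = 1
Parity bit = 1 (so all 9 bits XOR to 0).

001011111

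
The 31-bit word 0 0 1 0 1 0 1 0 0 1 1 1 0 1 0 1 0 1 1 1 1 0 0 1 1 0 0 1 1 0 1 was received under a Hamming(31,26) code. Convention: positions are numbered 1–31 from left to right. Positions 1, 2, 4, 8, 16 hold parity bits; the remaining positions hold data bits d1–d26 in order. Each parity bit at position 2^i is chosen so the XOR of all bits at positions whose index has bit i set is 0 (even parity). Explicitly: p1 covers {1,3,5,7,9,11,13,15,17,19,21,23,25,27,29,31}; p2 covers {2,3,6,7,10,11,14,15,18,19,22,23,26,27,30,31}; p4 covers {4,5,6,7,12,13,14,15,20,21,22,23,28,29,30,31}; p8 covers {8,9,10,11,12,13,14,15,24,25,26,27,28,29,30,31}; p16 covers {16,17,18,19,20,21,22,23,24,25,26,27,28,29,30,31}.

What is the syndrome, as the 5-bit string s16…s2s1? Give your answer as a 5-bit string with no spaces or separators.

01101

s1 (pos 1,3,5,7,9,11,13,15,17,19,21,23,25,27,29,31): 0⊕1⊕1⊕1⊕0⊕1⊕0⊕0⊕0⊕1⊕1⊕0⊕1⊕0⊕1⊕1 = 1
s2 (pos 2,3,6,7,10,11,14,15,18,19,22,23,26,27,30,31): 0⊕1⊕0⊕1⊕1⊕1⊕1⊕0⊕1⊕1⊕0⊕0⊕0⊕0⊕0⊕1 = 0
s4 (pos 4,5,6,7,12,13,14,15,20,21,22,23,28,29,30,31): 0⊕1⊕0⊕1⊕1⊕0⊕1⊕0⊕1⊕1⊕0⊕0⊕1⊕1⊕0⊕1 = 1
s8 (pos 8,9,10,11,12,13,14,15,24,25,26,27,28,29,30,31): 0⊕0⊕1⊕1⊕1⊕0⊕1⊕0⊕1⊕1⊕0⊕0⊕1⊕1⊕0⊕1 = 1
s16 (pos 16,17,18,19,20,21,22,23,24,25,26,27,28,29,30,31): 1⊕0⊕1⊕1⊕1⊕1⊕0⊕0⊕1⊕1⊕0⊕0⊕1⊕1⊕0⊕1 = 0
Syndrome s16…s1 = 01101 → error at position 13.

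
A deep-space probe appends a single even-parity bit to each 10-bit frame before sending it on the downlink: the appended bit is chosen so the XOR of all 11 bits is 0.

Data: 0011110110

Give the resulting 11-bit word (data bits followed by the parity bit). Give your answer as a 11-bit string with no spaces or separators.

00111101100

XOR of the 10 data bits: 0⊕0⊕1⊕1⊕1⊕1⊕0⊕1⊕1⊕0 = 0
Parity bit = 0 (so all 11 bits XOR to 0).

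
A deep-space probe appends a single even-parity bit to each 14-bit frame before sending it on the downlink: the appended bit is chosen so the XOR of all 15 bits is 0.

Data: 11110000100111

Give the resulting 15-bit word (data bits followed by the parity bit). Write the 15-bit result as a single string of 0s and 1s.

111100001001110

XOR of the 14 data bits: 1⊕1⊕1⊕1⊕0⊕0⊕0⊕0⊕1⊕0⊕0⊕1⊕1⊕1 = 0
Parity bit = 0 (so all 15 bits XOR to 0).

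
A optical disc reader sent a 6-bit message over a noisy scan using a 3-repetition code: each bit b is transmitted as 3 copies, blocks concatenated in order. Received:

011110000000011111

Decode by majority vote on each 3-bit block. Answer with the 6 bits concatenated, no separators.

Block 1 (011): 2 ones → 1
Block 2 (110): 2 ones → 1
Block 3 (000): 0 ones → 0
Block 4 (000): 0 ones → 0
Block 5 (011): 2 ones → 1
Block 6 (111): 3 ones → 1

110011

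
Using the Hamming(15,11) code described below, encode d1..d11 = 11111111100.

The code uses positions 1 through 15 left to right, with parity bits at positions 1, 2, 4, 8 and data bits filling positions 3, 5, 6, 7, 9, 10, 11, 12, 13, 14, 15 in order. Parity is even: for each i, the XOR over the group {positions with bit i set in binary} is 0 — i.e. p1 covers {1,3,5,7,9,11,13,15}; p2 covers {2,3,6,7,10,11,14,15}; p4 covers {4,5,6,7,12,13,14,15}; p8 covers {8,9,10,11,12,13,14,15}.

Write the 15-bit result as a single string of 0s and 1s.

011111111111100

Place data at non-parity positions: p1 p2 1 p4 1 1 1 p8 1 1 1 1 1 0 0
p1 (pos 1,3,5,7,9,11,13,15): XOR of data positions = 1⊕1⊕1⊕1⊕1⊕1⊕0 = 0
p2 (pos 2,3,6,7,10,11,14,15): XOR of data positions = 1⊕1⊕1⊕1⊕1⊕0⊕0 = 1
p4 (pos 4,5,6,7,12,13,14,15): XOR of data positions = 1⊕1⊕1⊕1⊕1⊕0⊕0 = 1
p8 (pos 8,9,10,11,12,13,14,15): XOR of data positions = 1⊕1⊕1⊕1⊕1⊕0⊕0 = 1
Codeword: 011111111111100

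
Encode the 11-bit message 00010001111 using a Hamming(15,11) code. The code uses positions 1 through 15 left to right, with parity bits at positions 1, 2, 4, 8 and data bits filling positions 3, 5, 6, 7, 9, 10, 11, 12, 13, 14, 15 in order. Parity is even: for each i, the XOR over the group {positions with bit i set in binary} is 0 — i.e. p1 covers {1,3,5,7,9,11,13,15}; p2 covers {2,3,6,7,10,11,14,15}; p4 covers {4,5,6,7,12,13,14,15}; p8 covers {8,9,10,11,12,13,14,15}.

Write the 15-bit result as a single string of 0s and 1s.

110100100001111

Place data at non-parity positions: p1 p2 0 p4 0 0 1 p8 0 0 0 1 1 1 1
p1 (pos 1,3,5,7,9,11,13,15): XOR of data positions = 0⊕0⊕1⊕0⊕0⊕1⊕1 = 1
p2 (pos 2,3,6,7,10,11,14,15): XOR of data positions = 0⊕0⊕1⊕0⊕0⊕1⊕1 = 1
p4 (pos 4,5,6,7,12,13,14,15): XOR of data positions = 0⊕0⊕1⊕1⊕1⊕1⊕1 = 1
p8 (pos 8,9,10,11,12,13,14,15): XOR of data positions = 0⊕0⊕0⊕1⊕1⊕1⊕1 = 0
Codeword: 110100100001111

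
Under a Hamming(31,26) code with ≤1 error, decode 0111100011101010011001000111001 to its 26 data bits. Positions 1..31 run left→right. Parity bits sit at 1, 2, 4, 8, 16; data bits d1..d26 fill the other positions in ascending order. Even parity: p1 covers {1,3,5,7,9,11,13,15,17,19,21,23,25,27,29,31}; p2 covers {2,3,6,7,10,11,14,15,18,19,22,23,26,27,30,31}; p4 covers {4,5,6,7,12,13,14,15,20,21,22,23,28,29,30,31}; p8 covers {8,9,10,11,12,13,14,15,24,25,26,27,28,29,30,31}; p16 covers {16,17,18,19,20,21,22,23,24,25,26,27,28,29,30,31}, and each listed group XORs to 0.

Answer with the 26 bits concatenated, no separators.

s1 (pos 1,3,5,7,9,11,13,15,17,19,21,23,25,27,29,31): 0⊕1⊕1⊕0⊕1⊕1⊕1⊕1⊕0⊕1⊕0⊕0⊕0⊕1⊕0⊕1 = 1
s2 (pos 2,3,6,7,10,11,14,15,18,19,22,23,26,27,30,31): 1⊕1⊕0⊕0⊕1⊕1⊕0⊕1⊕1⊕1⊕1⊕0⊕1⊕1⊕0⊕1 = 1
s4 (pos 4,5,6,7,12,13,14,15,20,21,22,23,28,29,30,31): 1⊕1⊕0⊕0⊕0⊕1⊕0⊕1⊕0⊕0⊕1⊕0⊕1⊕0⊕0⊕1 = 1
s8 (pos 8,9,10,11,12,13,14,15,24,25,26,27,28,29,30,31): 0⊕1⊕1⊕1⊕0⊕1⊕0⊕1⊕0⊕0⊕1⊕1⊕1⊕0⊕0⊕1 = 1
s16 (pos 16,17,18,19,20,21,22,23,24,25,26,27,28,29,30,31): 0⊕0⊕1⊕1⊕0⊕0⊕1⊕0⊕0⊕0⊕1⊕1⊕1⊕0⊕0⊕1 = 1
Syndrome s16…s1 = 11111 → error at position 31.
Flip position 31: 0111100011101010011001000111001 → 0111100011101010011001000111000
Read data bits from positions 3,5,6,7,9,10,11,12,13,14,15,17,18,19,20,21,22,23,24,25,26,27,28,29,30,31: 11001110101011001000111000

11001110101011001000111000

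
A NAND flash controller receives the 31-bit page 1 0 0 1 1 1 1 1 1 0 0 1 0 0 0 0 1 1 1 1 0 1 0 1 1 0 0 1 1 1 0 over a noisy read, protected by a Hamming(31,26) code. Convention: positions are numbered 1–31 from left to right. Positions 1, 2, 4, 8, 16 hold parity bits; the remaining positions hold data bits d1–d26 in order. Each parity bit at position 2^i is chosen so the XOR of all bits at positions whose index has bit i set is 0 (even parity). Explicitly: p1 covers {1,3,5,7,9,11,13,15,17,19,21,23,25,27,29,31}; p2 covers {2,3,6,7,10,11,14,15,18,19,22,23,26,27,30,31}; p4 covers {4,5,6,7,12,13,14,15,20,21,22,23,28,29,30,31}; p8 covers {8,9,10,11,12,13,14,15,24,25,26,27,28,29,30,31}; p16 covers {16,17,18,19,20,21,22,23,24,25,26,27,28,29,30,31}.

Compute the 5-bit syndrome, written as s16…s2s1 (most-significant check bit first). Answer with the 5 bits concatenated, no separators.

s1 (pos 1,3,5,7,9,11,13,15,17,19,21,23,25,27,29,31): 1⊕0⊕1⊕1⊕1⊕0⊕0⊕0⊕1⊕1⊕0⊕0⊕1⊕0⊕1⊕0 = 0
s2 (pos 2,3,6,7,10,11,14,15,18,19,22,23,26,27,30,31): 0⊕0⊕1⊕1⊕0⊕0⊕0⊕0⊕1⊕1⊕1⊕0⊕0⊕0⊕1⊕0 = 0
s4 (pos 4,5,6,7,12,13,14,15,20,21,22,23,28,29,30,31): 1⊕1⊕1⊕1⊕1⊕0⊕0⊕0⊕1⊕0⊕1⊕0⊕1⊕1⊕1⊕0 = 0
s8 (pos 8,9,10,11,12,13,14,15,24,25,26,27,28,29,30,31): 1⊕1⊕0⊕0⊕1⊕0⊕0⊕0⊕1⊕1⊕0⊕0⊕1⊕1⊕1⊕0 = 0
s16 (pos 16,17,18,19,20,21,22,23,24,25,26,27,28,29,30,31): 0⊕1⊕1⊕1⊕1⊕0⊕1⊕0⊕1⊕1⊕0⊕0⊕1⊕1⊕1⊕0 = 0
Syndrome s16…s1 = 00000 → no error.

00000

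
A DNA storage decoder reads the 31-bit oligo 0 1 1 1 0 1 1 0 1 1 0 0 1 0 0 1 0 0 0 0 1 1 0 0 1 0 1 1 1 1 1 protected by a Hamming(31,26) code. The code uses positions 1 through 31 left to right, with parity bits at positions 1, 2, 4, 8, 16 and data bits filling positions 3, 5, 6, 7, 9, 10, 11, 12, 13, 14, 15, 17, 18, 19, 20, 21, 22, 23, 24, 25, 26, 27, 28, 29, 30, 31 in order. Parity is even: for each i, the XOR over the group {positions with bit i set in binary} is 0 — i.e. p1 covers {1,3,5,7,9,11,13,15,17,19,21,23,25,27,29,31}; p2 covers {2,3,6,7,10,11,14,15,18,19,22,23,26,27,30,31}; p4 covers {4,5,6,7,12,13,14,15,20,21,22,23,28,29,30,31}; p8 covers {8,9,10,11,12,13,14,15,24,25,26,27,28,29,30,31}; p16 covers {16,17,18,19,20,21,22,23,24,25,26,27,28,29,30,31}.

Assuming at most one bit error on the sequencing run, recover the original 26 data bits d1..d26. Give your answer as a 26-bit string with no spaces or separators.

10111100100000011001001111

s1 (pos 1,3,5,7,9,11,13,15,17,19,21,23,25,27,29,31): 0⊕1⊕0⊕1⊕1⊕0⊕1⊕0⊕0⊕0⊕1⊕0⊕1⊕1⊕1⊕1 = 1
s2 (pos 2,3,6,7,10,11,14,15,18,19,22,23,26,27,30,31): 1⊕1⊕1⊕1⊕1⊕0⊕0⊕0⊕0⊕0⊕1⊕0⊕0⊕1⊕1⊕1 = 1
s4 (pos 4,5,6,7,12,13,14,15,20,21,22,23,28,29,30,31): 1⊕0⊕1⊕1⊕0⊕1⊕0⊕0⊕0⊕1⊕1⊕0⊕1⊕1⊕1⊕1 = 0
s8 (pos 8,9,10,11,12,13,14,15,24,25,26,27,28,29,30,31): 0⊕1⊕1⊕0⊕0⊕1⊕0⊕0⊕0⊕1⊕0⊕1⊕1⊕1⊕1⊕1 = 1
s16 (pos 16,17,18,19,20,21,22,23,24,25,26,27,28,29,30,31): 1⊕0⊕0⊕0⊕0⊕1⊕1⊕0⊕0⊕1⊕0⊕1⊕1⊕1⊕1⊕1 = 1
Syndrome s16…s1 = 11011 → error at position 27.
Flip position 27: 0111011011001001000011001011111 → 0111011011001001000011001001111
Read data bits from positions 3,5,6,7,9,10,11,12,13,14,15,17,18,19,20,21,22,23,24,25,26,27,28,29,30,31: 10111100100000011001001111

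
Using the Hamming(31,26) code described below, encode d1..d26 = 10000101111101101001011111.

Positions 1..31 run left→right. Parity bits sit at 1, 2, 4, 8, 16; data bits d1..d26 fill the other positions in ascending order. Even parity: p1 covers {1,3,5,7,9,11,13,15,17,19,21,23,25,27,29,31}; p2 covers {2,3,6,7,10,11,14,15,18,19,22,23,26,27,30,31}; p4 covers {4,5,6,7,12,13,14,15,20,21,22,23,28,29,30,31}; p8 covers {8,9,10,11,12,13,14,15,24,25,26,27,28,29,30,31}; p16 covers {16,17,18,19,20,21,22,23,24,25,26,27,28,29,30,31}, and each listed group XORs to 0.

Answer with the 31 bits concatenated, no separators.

1110000101011110101101001011111

Place data at non-parity positions: p1 p2 1 p4 0 0 0 p8 0 1 0 1 1 1 1 p16 1 0 1 1 0 1 0 0 1 0 1 1 1 1 1
p1 (pos 1,3,5,7,9,11,13,15,17,19,21,23,25,27,29,31): XOR of data positions = 1⊕0⊕0⊕0⊕0⊕1⊕1⊕1⊕1⊕0⊕0⊕1⊕1⊕1⊕1 = 1
p2 (pos 2,3,6,7,10,11,14,15,18,19,22,23,26,27,30,31): XOR of data positions = 1⊕0⊕0⊕1⊕0⊕1⊕1⊕0⊕1⊕1⊕0⊕0⊕1⊕1⊕1 = 1
p4 (pos 4,5,6,7,12,13,14,15,20,21,22,23,28,29,30,31): XOR of data positions = 0⊕0⊕0⊕1⊕1⊕1⊕1⊕1⊕0⊕1⊕0⊕1⊕1⊕1⊕1 = 0
p8 (pos 8,9,10,11,12,13,14,15,24,25,26,27,28,29,30,31): XOR of data positions = 0⊕1⊕0⊕1⊕1⊕1⊕1⊕0⊕1⊕0⊕1⊕1⊕1⊕1⊕1 = 1
p16 (pos 16,17,18,19,20,21,22,23,24,25,26,27,28,29,30,31): XOR of data positions = 1⊕0⊕1⊕1⊕0⊕1⊕0⊕0⊕1⊕0⊕1⊕1⊕1⊕1⊕1 = 0
Codeword: 1110000101011110101101001011111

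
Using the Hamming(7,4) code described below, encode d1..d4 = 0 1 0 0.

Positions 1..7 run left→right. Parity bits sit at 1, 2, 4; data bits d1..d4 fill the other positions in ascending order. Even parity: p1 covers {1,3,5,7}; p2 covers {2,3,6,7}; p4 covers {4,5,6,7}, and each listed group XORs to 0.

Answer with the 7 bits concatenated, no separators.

1001100

Place data at non-parity positions: p1 p2 0 p4 1 0 0
p1 (pos 1,3,5,7): XOR of data positions = 0⊕1⊕0 = 1
p2 (pos 2,3,6,7): XOR of data positions = 0⊕0⊕0 = 0
p4 (pos 4,5,6,7): XOR of data positions = 1⊕0⊕0 = 1
Codeword: 1001100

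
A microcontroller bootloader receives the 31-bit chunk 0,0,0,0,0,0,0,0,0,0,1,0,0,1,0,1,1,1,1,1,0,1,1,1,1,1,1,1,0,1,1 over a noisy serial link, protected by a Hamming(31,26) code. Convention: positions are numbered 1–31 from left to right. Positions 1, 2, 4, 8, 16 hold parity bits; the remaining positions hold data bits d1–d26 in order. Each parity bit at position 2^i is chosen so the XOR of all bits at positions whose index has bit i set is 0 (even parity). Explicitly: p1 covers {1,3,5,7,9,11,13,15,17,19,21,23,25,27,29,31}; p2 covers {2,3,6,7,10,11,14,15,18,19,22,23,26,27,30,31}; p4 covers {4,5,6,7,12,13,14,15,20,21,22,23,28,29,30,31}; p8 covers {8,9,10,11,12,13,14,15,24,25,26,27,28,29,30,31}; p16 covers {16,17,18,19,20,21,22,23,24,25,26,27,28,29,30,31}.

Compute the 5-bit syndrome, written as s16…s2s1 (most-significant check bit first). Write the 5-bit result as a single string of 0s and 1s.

s1 (pos 1,3,5,7,9,11,13,15,17,19,21,23,25,27,29,31): 0⊕0⊕0⊕0⊕0⊕1⊕0⊕0⊕1⊕1⊕0⊕1⊕1⊕1⊕0⊕1 = 1
s2 (pos 2,3,6,7,10,11,14,15,18,19,22,23,26,27,30,31): 0⊕0⊕0⊕0⊕0⊕1⊕1⊕0⊕1⊕1⊕1⊕1⊕1⊕1⊕1⊕1 = 0
s4 (pos 4,5,6,7,12,13,14,15,20,21,22,23,28,29,30,31): 0⊕0⊕0⊕0⊕0⊕0⊕1⊕0⊕1⊕0⊕1⊕1⊕1⊕0⊕1⊕1 = 1
s8 (pos 8,9,10,11,12,13,14,15,24,25,26,27,28,29,30,31): 0⊕0⊕0⊕1⊕0⊕0⊕1⊕0⊕1⊕1⊕1⊕1⊕1⊕0⊕1⊕1 = 1
s16 (pos 16,17,18,19,20,21,22,23,24,25,26,27,28,29,30,31): 1⊕1⊕1⊕1⊕1⊕0⊕1⊕1⊕1⊕1⊕1⊕1⊕1⊕0⊕1⊕1 = 0
Syndrome s16…s1 = 01101 → error at position 13.

01101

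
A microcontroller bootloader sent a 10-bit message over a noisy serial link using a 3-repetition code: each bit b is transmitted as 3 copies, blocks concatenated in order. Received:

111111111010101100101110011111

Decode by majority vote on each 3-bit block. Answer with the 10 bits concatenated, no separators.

Block 1 (111): 3 ones → 1
Block 2 (111): 3 ones → 1
Block 3 (111): 3 ones → 1
Block 4 (010): 1 one → 0
Block 5 (101): 2 ones → 1
Block 6 (100): 1 one → 0
Block 7 (101): 2 ones → 1
Block 8 (110): 2 ones → 1
Block 9 (011): 2 ones → 1
Block 10 (111): 3 ones → 1

1110101111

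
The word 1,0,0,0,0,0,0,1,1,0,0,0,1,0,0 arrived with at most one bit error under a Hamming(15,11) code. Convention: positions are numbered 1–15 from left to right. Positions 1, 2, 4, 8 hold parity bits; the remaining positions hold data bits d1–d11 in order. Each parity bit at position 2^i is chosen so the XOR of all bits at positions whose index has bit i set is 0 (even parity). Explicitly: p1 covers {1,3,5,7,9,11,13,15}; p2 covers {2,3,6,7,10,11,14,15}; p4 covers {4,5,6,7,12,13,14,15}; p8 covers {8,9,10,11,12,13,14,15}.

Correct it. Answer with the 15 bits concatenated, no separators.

s1 (pos 1,3,5,7,9,11,13,15): 1⊕0⊕0⊕0⊕1⊕0⊕1⊕0 = 1
s2 (pos 2,3,6,7,10,11,14,15): 0⊕0⊕0⊕0⊕0⊕0⊕0⊕0 = 0
s4 (pos 4,5,6,7,12,13,14,15): 0⊕0⊕0⊕0⊕0⊕1⊕0⊕0 = 1
s8 (pos 8,9,10,11,12,13,14,15): 1⊕1⊕0⊕0⊕0⊕1⊕0⊕0 = 1
Syndrome s8…s1 = 1101 → error at position 13.
Flip position 13: 100000011000100 → 100000011000000

100000011000000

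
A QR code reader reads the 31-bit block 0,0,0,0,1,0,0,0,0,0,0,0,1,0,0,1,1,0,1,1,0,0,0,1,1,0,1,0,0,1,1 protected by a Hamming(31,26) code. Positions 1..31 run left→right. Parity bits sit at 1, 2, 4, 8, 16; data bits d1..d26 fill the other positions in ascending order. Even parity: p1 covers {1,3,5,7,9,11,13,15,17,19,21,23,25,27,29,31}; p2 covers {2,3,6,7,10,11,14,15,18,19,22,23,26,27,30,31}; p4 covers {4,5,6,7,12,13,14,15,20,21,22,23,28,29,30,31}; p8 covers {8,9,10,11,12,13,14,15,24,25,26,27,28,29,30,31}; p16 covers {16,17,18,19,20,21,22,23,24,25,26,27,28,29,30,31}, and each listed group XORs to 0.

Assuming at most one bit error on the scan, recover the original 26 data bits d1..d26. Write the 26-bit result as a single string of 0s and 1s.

s1 (pos 1,3,5,7,9,11,13,15,17,19,21,23,25,27,29,31): 0⊕0⊕1⊕0⊕0⊕0⊕1⊕0⊕1⊕1⊕0⊕0⊕1⊕1⊕0⊕1 = 1
s2 (pos 2,3,6,7,10,11,14,15,18,19,22,23,26,27,30,31): 0⊕0⊕0⊕0⊕0⊕0⊕0⊕0⊕0⊕1⊕0⊕0⊕0⊕1⊕1⊕1 = 0
s4 (pos 4,5,6,7,12,13,14,15,20,21,22,23,28,29,30,31): 0⊕1⊕0⊕0⊕0⊕1⊕0⊕0⊕1⊕0⊕0⊕0⊕0⊕0⊕1⊕1 = 1
s8 (pos 8,9,10,11,12,13,14,15,24,25,26,27,28,29,30,31): 0⊕0⊕0⊕0⊕0⊕1⊕0⊕0⊕1⊕1⊕0⊕1⊕0⊕0⊕1⊕1 = 0
s16 (pos 16,17,18,19,20,21,22,23,24,25,26,27,28,29,30,31): 1⊕1⊕0⊕1⊕1⊕0⊕0⊕0⊕1⊕1⊕0⊕1⊕0⊕0⊕1⊕1 = 1
Syndrome s16…s1 = 10101 → error at position 21.
Flip position 21: 0000100000001001101100011010011 → 0000100000001001101110011010011
Read data bits from positions 3,5,6,7,9,10,11,12,13,14,15,17,18,19,20,21,22,23,24,25,26,27,28,29,30,31: 01000000100101110011010011

01000000100101110011010011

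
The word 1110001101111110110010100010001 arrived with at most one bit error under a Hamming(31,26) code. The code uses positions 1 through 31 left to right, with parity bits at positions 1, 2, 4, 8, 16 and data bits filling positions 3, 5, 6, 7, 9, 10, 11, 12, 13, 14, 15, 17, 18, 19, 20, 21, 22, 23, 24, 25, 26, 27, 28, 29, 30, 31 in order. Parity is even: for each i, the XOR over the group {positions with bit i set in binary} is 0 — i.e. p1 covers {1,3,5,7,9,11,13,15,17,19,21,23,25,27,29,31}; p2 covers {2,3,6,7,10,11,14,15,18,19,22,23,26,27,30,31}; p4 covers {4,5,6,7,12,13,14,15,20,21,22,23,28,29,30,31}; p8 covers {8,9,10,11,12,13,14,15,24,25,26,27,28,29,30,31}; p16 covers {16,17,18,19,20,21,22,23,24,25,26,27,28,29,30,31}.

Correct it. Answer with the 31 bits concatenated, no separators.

s1 (pos 1,3,5,7,9,11,13,15,17,19,21,23,25,27,29,31): 1⊕1⊕0⊕1⊕0⊕1⊕1⊕1⊕1⊕0⊕1⊕1⊕0⊕1⊕0⊕1 = 1
s2 (pos 2,3,6,7,10,11,14,15,18,19,22,23,26,27,30,31): 1⊕1⊕0⊕1⊕1⊕1⊕1⊕1⊕1⊕0⊕0⊕1⊕0⊕1⊕0⊕1 = 1
s4 (pos 4,5,6,7,12,13,14,15,20,21,22,23,28,29,30,31): 0⊕0⊕0⊕1⊕1⊕1⊕1⊕1⊕0⊕1⊕0⊕1⊕0⊕0⊕0⊕1 = 0
s8 (pos 8,9,10,11,12,13,14,15,24,25,26,27,28,29,30,31): 1⊕0⊕1⊕1⊕1⊕1⊕1⊕1⊕0⊕0⊕0⊕1⊕0⊕0⊕0⊕1 = 1
s16 (pos 16,17,18,19,20,21,22,23,24,25,26,27,28,29,30,31): 0⊕1⊕1⊕0⊕0⊕1⊕0⊕1⊕0⊕0⊕0⊕1⊕0⊕0⊕0⊕1 = 0
Syndrome s16…s1 = 01011 → error at position 11.
Flip position 11: 1110001101111110110010100010001 → 1110001101011110110010100010001

1110001101011110110010100010001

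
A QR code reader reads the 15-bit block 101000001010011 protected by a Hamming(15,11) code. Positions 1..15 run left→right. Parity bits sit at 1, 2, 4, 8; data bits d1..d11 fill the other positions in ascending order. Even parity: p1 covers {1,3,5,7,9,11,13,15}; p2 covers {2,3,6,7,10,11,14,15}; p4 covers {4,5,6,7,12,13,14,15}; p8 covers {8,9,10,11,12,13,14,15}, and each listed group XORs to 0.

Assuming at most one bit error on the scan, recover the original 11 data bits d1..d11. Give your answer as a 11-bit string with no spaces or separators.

s1 (pos 1,3,5,7,9,11,13,15): 1⊕1⊕0⊕0⊕1⊕1⊕0⊕1 = 1
s2 (pos 2,3,6,7,10,11,14,15): 0⊕1⊕0⊕0⊕0⊕1⊕1⊕1 = 0
s4 (pos 4,5,6,7,12,13,14,15): 0⊕0⊕0⊕0⊕0⊕0⊕1⊕1 = 0
s8 (pos 8,9,10,11,12,13,14,15): 0⊕1⊕0⊕1⊕0⊕0⊕1⊕1 = 0
Syndrome s8…s1 = 0001 → error at position 1.
Flip position 1: 101000001010011 → 001000001010011
Read data bits from positions 3,5,6,7,9,10,11,12,13,14,15: 10001010011

10001010011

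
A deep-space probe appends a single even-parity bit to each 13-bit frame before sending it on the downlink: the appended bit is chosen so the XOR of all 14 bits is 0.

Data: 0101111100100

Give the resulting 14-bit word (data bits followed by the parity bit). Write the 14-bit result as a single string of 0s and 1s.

01011111001001

XOR of the 13 data bits: 0⊕1⊕0⊕1⊕1⊕1⊕1⊕1⊕0⊕0⊕1⊕0⊕0 = 1
Parity bit = 1 (so all 14 bits XOR to 0).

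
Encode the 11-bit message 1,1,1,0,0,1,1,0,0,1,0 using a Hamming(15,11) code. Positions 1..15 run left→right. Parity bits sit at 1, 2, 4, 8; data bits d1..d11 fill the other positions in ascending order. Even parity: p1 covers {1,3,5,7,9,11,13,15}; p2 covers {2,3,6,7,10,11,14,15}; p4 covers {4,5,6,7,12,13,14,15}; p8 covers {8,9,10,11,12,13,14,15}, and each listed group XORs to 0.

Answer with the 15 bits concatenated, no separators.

111111010110010

Place data at non-parity positions: p1 p2 1 p4 1 1 0 p8 0 1 1 0 0 1 0
p1 (pos 1,3,5,7,9,11,13,15): XOR of data positions = 1⊕1⊕0⊕0⊕1⊕0⊕0 = 1
p2 (pos 2,3,6,7,10,11,14,15): XOR of data positions = 1⊕1⊕0⊕1⊕1⊕1⊕0 = 1
p4 (pos 4,5,6,7,12,13,14,15): XOR of data positions = 1⊕1⊕0⊕0⊕0⊕1⊕0 = 1
p8 (pos 8,9,10,11,12,13,14,15): XOR of data positions = 0⊕1⊕1⊕0⊕0⊕1⊕0 = 1
Codeword: 111111010110010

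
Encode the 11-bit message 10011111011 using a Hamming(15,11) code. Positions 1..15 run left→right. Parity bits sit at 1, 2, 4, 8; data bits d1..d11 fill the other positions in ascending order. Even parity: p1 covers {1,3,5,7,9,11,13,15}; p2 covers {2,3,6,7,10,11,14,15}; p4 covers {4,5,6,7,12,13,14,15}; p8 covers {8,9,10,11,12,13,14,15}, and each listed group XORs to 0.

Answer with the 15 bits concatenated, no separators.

Place data at non-parity positions: p1 p2 1 p4 0 0 1 p8 1 1 1 1 0 1 1
p1 (pos 1,3,5,7,9,11,13,15): XOR of data positions = 1⊕0⊕1⊕1⊕1⊕0⊕1 = 1
p2 (pos 2,3,6,7,10,11,14,15): XOR of data positions = 1⊕0⊕1⊕1⊕1⊕1⊕1 = 0
p4 (pos 4,5,6,7,12,13,14,15): XOR of data positions = 0⊕0⊕1⊕1⊕0⊕1⊕1 = 0
p8 (pos 8,9,10,11,12,13,14,15): XOR of data positions = 1⊕1⊕1⊕1⊕0⊕1⊕1 = 0
Codeword: 101000101111011

101000101111011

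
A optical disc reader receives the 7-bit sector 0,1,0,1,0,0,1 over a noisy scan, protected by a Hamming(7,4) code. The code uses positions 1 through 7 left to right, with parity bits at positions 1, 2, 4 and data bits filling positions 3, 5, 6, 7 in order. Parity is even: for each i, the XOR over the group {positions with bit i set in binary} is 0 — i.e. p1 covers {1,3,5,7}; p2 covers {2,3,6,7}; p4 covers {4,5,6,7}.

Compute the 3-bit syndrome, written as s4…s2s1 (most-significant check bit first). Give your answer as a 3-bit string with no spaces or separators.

001

s1 (pos 1,3,5,7): 0⊕0⊕0⊕1 = 1
s2 (pos 2,3,6,7): 1⊕0⊕0⊕1 = 0
s4 (pos 4,5,6,7): 1⊕0⊕0⊕1 = 0
Syndrome s4…s1 = 001 → error at position 1.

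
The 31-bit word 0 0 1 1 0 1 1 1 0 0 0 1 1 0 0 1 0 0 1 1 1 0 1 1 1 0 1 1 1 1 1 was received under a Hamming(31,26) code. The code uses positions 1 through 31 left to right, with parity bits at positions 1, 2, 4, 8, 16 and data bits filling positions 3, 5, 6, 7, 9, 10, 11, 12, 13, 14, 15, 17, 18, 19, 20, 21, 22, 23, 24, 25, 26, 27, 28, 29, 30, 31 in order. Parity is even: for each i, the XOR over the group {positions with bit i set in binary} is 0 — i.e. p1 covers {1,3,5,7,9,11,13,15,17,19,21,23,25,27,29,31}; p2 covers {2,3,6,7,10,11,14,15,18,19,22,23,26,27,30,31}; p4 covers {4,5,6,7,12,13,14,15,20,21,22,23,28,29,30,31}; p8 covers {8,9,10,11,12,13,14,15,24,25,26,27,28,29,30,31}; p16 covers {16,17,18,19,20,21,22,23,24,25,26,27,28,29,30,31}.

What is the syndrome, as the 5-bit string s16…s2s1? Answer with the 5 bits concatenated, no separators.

s1 (pos 1,3,5,7,9,11,13,15,17,19,21,23,25,27,29,31): 0⊕1⊕0⊕1⊕0⊕0⊕1⊕0⊕0⊕1⊕1⊕1⊕1⊕1⊕1⊕1 = 0
s2 (pos 2,3,6,7,10,11,14,15,18,19,22,23,26,27,30,31): 0⊕1⊕1⊕1⊕0⊕0⊕0⊕0⊕0⊕1⊕0⊕1⊕0⊕1⊕1⊕1 = 0
s4 (pos 4,5,6,7,12,13,14,15,20,21,22,23,28,29,30,31): 1⊕0⊕1⊕1⊕1⊕1⊕0⊕0⊕1⊕1⊕0⊕1⊕1⊕1⊕1⊕1 = 0
s8 (pos 8,9,10,11,12,13,14,15,24,25,26,27,28,29,30,31): 1⊕0⊕0⊕0⊕1⊕1⊕0⊕0⊕1⊕1⊕0⊕1⊕1⊕1⊕1⊕1 = 0
s16 (pos 16,17,18,19,20,21,22,23,24,25,26,27,28,29,30,31): 1⊕0⊕0⊕1⊕1⊕1⊕0⊕1⊕1⊕1⊕0⊕1⊕1⊕1⊕1⊕1 = 0
Syndrome s16…s1 = 00000 → no error.

00000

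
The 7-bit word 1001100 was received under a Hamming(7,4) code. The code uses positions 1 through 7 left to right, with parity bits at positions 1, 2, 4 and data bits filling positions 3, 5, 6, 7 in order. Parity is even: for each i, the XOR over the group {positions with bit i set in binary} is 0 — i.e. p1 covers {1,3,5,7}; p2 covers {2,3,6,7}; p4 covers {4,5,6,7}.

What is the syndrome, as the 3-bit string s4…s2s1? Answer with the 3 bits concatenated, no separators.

s1 (pos 1,3,5,7): 1⊕0⊕1⊕0 = 0
s2 (pos 2,3,6,7): 0⊕0⊕0⊕0 = 0
s4 (pos 4,5,6,7): 1⊕1⊕0⊕0 = 0
Syndrome s4…s1 = 000 → no error.

000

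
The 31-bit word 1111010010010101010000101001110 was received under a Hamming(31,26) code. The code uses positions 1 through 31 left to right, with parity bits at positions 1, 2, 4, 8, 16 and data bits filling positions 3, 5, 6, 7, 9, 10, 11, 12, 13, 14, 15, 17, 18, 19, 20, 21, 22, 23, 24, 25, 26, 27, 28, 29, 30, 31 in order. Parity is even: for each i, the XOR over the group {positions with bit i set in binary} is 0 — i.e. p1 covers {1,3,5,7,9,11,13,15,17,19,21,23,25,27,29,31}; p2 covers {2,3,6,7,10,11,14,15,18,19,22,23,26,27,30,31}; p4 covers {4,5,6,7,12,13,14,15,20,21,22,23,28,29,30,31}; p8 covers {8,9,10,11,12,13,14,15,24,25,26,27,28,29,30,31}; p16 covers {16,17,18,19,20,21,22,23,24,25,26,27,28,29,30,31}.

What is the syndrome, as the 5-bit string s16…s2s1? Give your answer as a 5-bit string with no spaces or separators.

s1 (pos 1,3,5,7,9,11,13,15,17,19,21,23,25,27,29,31): 1⊕1⊕0⊕0⊕1⊕0⊕0⊕0⊕0⊕0⊕0⊕1⊕1⊕0⊕1⊕0 = 0
s2 (pos 2,3,6,7,10,11,14,15,18,19,22,23,26,27,30,31): 1⊕1⊕1⊕0⊕0⊕0⊕1⊕0⊕1⊕0⊕0⊕1⊕0⊕0⊕1⊕0 = 1
s4 (pos 4,5,6,7,12,13,14,15,20,21,22,23,28,29,30,31): 1⊕0⊕1⊕0⊕1⊕0⊕1⊕0⊕0⊕0⊕0⊕1⊕1⊕1⊕1⊕0 = 0
s8 (pos 8,9,10,11,12,13,14,15,24,25,26,27,28,29,30,31): 0⊕1⊕0⊕0⊕1⊕0⊕1⊕0⊕0⊕1⊕0⊕0⊕1⊕1⊕1⊕0 = 1
s16 (pos 16,17,18,19,20,21,22,23,24,25,26,27,28,29,30,31): 1⊕0⊕1⊕0⊕0⊕0⊕0⊕1⊕0⊕1⊕0⊕0⊕1⊕1⊕1⊕0 = 1
Syndrome s16…s1 = 11010 → error at position 26.

11010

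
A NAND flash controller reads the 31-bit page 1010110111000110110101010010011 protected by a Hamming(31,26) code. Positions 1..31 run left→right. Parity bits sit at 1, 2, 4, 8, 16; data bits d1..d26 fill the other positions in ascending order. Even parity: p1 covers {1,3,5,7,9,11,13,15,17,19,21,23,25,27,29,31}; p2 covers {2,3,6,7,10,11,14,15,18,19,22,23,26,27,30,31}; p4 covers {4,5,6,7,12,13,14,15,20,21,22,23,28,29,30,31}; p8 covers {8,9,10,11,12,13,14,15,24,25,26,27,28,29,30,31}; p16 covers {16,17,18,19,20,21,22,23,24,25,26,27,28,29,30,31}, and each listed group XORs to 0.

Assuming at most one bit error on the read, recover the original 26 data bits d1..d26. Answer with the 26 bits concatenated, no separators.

11101100011110101010010011

s1 (pos 1,3,5,7,9,11,13,15,17,19,21,23,25,27,29,31): 1⊕1⊕1⊕0⊕1⊕0⊕0⊕1⊕1⊕0⊕0⊕0⊕0⊕1⊕0⊕1 = 0
s2 (pos 2,3,6,7,10,11,14,15,18,19,22,23,26,27,30,31): 0⊕1⊕1⊕0⊕1⊕0⊕1⊕1⊕1⊕0⊕1⊕0⊕0⊕1⊕1⊕1 = 0
s4 (pos 4,5,6,7,12,13,14,15,20,21,22,23,28,29,30,31): 0⊕1⊕1⊕0⊕0⊕0⊕1⊕1⊕1⊕0⊕1⊕0⊕0⊕0⊕1⊕1 = 0
s8 (pos 8,9,10,11,12,13,14,15,24,25,26,27,28,29,30,31): 1⊕1⊕1⊕0⊕0⊕0⊕1⊕1⊕1⊕0⊕0⊕1⊕0⊕0⊕1⊕1 = 1
s16 (pos 16,17,18,19,20,21,22,23,24,25,26,27,28,29,30,31): 0⊕1⊕1⊕0⊕1⊕0⊕1⊕0⊕1⊕0⊕0⊕1⊕0⊕0⊕1⊕1 = 0
Syndrome s16…s1 = 01000 → error at position 8.
Flip position 8: 1010110111000110110101010010011 → 1010110011000110110101010010011
Read data bits from positions 3,5,6,7,9,10,11,12,13,14,15,17,18,19,20,21,22,23,24,25,26,27,28,29,30,31: 11101100011110101010010011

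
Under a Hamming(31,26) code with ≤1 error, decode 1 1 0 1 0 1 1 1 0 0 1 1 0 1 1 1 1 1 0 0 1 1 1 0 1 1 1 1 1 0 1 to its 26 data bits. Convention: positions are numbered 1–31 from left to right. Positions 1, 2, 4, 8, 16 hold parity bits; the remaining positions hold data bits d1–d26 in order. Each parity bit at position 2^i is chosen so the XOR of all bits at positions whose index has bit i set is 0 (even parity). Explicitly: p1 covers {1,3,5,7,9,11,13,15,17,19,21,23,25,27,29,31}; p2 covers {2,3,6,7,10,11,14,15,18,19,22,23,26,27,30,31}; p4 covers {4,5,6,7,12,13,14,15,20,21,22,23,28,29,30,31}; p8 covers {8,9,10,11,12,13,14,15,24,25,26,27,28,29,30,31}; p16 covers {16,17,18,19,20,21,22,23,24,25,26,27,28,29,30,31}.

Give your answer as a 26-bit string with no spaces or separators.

s1 (pos 1,3,5,7,9,11,13,15,17,19,21,23,25,27,29,31): 1⊕0⊕0⊕1⊕0⊕1⊕0⊕1⊕1⊕0⊕1⊕1⊕1⊕1⊕1⊕1 = 1
s2 (pos 2,3,6,7,10,11,14,15,18,19,22,23,26,27,30,31): 1⊕0⊕1⊕1⊕0⊕1⊕1⊕1⊕1⊕0⊕1⊕1⊕1⊕1⊕0⊕1 = 0
s4 (pos 4,5,6,7,12,13,14,15,20,21,22,23,28,29,30,31): 1⊕0⊕1⊕1⊕1⊕0⊕1⊕1⊕0⊕1⊕1⊕1⊕1⊕1⊕0⊕1 = 0
s8 (pos 8,9,10,11,12,13,14,15,24,25,26,27,28,29,30,31): 1⊕0⊕0⊕1⊕1⊕0⊕1⊕1⊕0⊕1⊕1⊕1⊕1⊕1⊕0⊕1 = 1
s16 (pos 16,17,18,19,20,21,22,23,24,25,26,27,28,29,30,31): 1⊕1⊕1⊕0⊕0⊕1⊕1⊕1⊕0⊕1⊕1⊕1⊕1⊕1⊕0⊕1 = 0
Syndrome s16…s1 = 01001 → error at position 9.
Flip position 9: 1101011100110111110011101111101 → 1101011110110111110011101111101
Read data bits from positions 3,5,6,7,9,10,11,12,13,14,15,17,18,19,20,21,22,23,24,25,26,27,28,29,30,31: 00111011011110011101111101

00111011011110011101111101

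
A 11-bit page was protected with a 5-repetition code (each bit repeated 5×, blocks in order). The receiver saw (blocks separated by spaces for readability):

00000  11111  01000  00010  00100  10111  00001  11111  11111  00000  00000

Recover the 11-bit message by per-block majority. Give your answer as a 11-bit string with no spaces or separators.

Block 1 (00000): 0 ones → 0
Block 2 (11111): 5 ones → 1
Block 3 (01000): 1 one → 0
Block 4 (00010): 1 one → 0
Block 5 (00100): 1 one → 0
Block 6 (10111): 4 ones → 1
Block 7 (00001): 1 one → 0
Block 8 (11111): 5 ones → 1
Block 9 (11111): 5 ones → 1
Block 10 (00000): 0 ones → 0
Block 11 (00000): 0 ones → 0

01000101100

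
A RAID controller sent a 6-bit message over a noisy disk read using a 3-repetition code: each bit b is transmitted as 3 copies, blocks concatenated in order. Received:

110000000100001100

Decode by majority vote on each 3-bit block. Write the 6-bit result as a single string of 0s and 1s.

Block 1 (110): 2 ones → 1
Block 2 (000): 0 ones → 0
Block 3 (000): 0 ones → 0
Block 4 (100): 1 one → 0
Block 5 (001): 1 one → 0
Block 6 (100): 1 one → 0

100000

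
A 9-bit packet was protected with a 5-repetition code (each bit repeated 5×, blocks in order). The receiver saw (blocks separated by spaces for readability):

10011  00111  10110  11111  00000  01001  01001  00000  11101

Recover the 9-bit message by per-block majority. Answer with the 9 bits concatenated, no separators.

111100001

Block 1 (10011): 3 ones → 1
Block 2 (00111): 3 ones → 1
Block 3 (10110): 3 ones → 1
Block 4 (11111): 5 ones → 1
Block 5 (00000): 0 ones → 0
Block 6 (01001): 2 ones → 0
Block 7 (01001): 2 ones → 0
Block 8 (00000): 0 ones → 0
Block 9 (11101): 4 ones → 1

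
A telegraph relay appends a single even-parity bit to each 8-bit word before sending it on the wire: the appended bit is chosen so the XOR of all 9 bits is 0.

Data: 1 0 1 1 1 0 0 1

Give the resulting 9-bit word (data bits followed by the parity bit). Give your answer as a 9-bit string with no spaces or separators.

101110011

XOR of the 8 data bits: 1⊕0⊕1⊕1⊕1⊕0⊕0⊕1 = 1
Parity bit = 1 (so all 9 bits XOR to 0).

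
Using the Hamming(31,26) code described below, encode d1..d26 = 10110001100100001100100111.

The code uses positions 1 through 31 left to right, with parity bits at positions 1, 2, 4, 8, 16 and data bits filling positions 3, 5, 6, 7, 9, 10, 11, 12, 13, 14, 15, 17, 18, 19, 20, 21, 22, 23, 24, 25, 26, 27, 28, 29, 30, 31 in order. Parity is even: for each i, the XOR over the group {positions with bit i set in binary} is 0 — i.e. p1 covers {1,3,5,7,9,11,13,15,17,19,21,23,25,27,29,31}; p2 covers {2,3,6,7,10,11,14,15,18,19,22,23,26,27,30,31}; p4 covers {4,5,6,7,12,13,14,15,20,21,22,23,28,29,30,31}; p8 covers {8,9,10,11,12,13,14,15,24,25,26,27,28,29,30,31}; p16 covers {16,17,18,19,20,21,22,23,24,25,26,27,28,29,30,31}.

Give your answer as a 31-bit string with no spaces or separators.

1011011000011001100001100100111

Place data at non-parity positions: p1 p2 1 p4 0 1 1 p8 0 0 0 1 1 0 0 p16 1 0 0 0 0 1 1 0 0 1 0 0 1 1 1
p1 (pos 1,3,5,7,9,11,13,15,17,19,21,23,25,27,29,31): XOR of data positions = 1⊕0⊕1⊕0⊕0⊕1⊕0⊕1⊕0⊕0⊕1⊕0⊕0⊕1⊕1 = 1
p2 (pos 2,3,6,7,10,11,14,15,18,19,22,23,26,27,30,31): XOR of data positions = 1⊕1⊕1⊕0⊕0⊕0⊕0⊕0⊕0⊕1⊕1⊕1⊕0⊕1⊕1 = 0
p4 (pos 4,5,6,7,12,13,14,15,20,21,22,23,28,29,30,31): XOR of data positions = 0⊕1⊕1⊕1⊕1⊕0⊕0⊕0⊕0⊕1⊕1⊕0⊕1⊕1⊕1 = 1
p8 (pos 8,9,10,11,12,13,14,15,24,25,26,27,28,29,30,31): XOR of data positions = 0⊕0⊕0⊕1⊕1⊕0⊕0⊕0⊕0⊕1⊕0⊕0⊕1⊕1⊕1 = 0
p16 (pos 16,17,18,19,20,21,22,23,24,25,26,27,28,29,30,31): XOR of data positions = 1⊕0⊕0⊕0⊕0⊕1⊕1⊕0⊕0⊕1⊕0⊕0⊕1⊕1⊕1 = 1
Codeword: 1011011000011001100001100100111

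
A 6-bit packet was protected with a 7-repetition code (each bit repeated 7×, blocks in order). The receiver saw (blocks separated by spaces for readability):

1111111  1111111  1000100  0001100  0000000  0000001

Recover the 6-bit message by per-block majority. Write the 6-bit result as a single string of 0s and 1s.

Block 1 (1111111): 7 ones → 1
Block 2 (1111111): 7 ones → 1
Block 3 (1000100): 2 ones → 0
Block 4 (0001100): 2 ones → 0
Block 5 (0000000): 0 ones → 0
Block 6 (0000001): 1 one → 0

110000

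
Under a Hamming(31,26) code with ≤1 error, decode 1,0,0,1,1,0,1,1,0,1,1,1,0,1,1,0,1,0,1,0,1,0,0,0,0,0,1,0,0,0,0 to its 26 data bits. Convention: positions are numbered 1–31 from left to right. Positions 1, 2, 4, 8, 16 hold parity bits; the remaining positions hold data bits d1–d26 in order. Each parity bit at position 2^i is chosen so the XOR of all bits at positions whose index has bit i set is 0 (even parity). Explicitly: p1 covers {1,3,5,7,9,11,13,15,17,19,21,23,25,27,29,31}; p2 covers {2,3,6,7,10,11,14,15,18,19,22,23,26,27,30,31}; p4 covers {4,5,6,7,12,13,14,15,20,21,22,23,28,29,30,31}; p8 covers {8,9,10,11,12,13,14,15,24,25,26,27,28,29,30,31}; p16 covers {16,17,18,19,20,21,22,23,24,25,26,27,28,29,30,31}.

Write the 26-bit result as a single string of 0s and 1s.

01010111010101010000010000

s1 (pos 1,3,5,7,9,11,13,15,17,19,21,23,25,27,29,31): 1⊕0⊕1⊕1⊕0⊕1⊕0⊕1⊕1⊕1⊕1⊕0⊕0⊕1⊕0⊕0 = 1
s2 (pos 2,3,6,7,10,11,14,15,18,19,22,23,26,27,30,31): 0⊕0⊕0⊕1⊕1⊕1⊕1⊕1⊕0⊕1⊕0⊕0⊕0⊕1⊕0⊕0 = 1
s4 (pos 4,5,6,7,12,13,14,15,20,21,22,23,28,29,30,31): 1⊕1⊕0⊕1⊕1⊕0⊕1⊕1⊕0⊕1⊕0⊕0⊕0⊕0⊕0⊕0 = 1
s8 (pos 8,9,10,11,12,13,14,15,24,25,26,27,28,29,30,31): 1⊕0⊕1⊕1⊕1⊕0⊕1⊕1⊕0⊕0⊕0⊕1⊕0⊕0⊕0⊕0 = 1
s16 (pos 16,17,18,19,20,21,22,23,24,25,26,27,28,29,30,31): 0⊕1⊕0⊕1⊕0⊕1⊕0⊕0⊕0⊕0⊕0⊕1⊕0⊕0⊕0⊕0 = 0
Syndrome s16…s1 = 01111 → error at position 15.
Flip position 15: 1001101101110110101010000010000 → 1001101101110100101010000010000
Read data bits from positions 3,5,6,7,9,10,11,12,13,14,15,17,18,19,20,21,22,23,24,25,26,27,28,29,30,31: 01010111010101010000010000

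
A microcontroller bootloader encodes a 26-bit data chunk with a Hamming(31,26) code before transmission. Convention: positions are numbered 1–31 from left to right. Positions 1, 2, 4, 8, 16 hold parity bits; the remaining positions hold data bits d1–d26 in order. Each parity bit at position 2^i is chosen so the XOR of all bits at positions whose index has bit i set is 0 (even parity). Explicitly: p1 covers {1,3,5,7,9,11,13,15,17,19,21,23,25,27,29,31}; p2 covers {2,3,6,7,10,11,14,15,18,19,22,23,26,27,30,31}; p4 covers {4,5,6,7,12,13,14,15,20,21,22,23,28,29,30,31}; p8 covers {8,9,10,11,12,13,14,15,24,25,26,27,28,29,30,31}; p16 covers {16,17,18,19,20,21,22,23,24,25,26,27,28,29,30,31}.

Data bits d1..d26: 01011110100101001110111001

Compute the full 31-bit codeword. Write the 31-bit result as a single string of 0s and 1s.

0101101111101001101001110111001

Place data at non-parity positions: p1 p2 0 p4 1 0 1 p8 1 1 1 0 1 0 0 p16 1 0 1 0 0 1 1 1 0 1 1 1 0 0 1
p1 (pos 1,3,5,7,9,11,13,15,17,19,21,23,25,27,29,31): XOR of data positions = 0⊕1⊕1⊕1⊕1⊕1⊕0⊕1⊕1⊕0⊕1⊕0⊕1⊕0⊕1 = 0
p2 (pos 2,3,6,7,10,11,14,15,18,19,22,23,26,27,30,31): XOR of data positions = 0⊕0⊕1⊕1⊕1⊕0⊕0⊕0⊕1⊕1⊕1⊕1⊕1⊕0⊕1 = 1
p4 (pos 4,5,6,7,12,13,14,15,20,21,22,23,28,29,30,31): XOR of data positions = 1⊕0⊕1⊕0⊕1⊕0⊕0⊕0⊕0⊕1⊕1⊕1⊕0⊕0⊕1 = 1
p8 (pos 8,9,10,11,12,13,14,15,24,25,26,27,28,29,30,31): XOR of data positions = 1⊕1⊕1⊕0⊕1⊕0⊕0⊕1⊕0⊕1⊕1⊕1⊕0⊕0⊕1 = 1
p16 (pos 16,17,18,19,20,21,22,23,24,25,26,27,28,29,30,31): XOR of data positions = 1⊕0⊕1⊕0⊕0⊕1⊕1⊕1⊕0⊕1⊕1⊕1⊕0⊕0⊕1 = 1
Codeword: 0101101111101001101001110111001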